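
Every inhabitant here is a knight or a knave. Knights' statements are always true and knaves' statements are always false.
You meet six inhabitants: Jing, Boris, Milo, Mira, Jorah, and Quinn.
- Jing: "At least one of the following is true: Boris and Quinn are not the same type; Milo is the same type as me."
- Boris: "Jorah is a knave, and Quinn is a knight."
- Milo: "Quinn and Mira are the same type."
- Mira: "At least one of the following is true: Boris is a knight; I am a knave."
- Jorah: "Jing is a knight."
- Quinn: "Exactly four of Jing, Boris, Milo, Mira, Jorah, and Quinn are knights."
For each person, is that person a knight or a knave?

Jing is a knave, Boris is a knight, Milo is a knight, Mira is a knight, Jorah is a knave, and Quinn is a knight.

Jing (knave): "at least one of the following is true: Boris and Quinn are not the same type; Milo is the same type as me" — False. ✓
Since Boris is a knight, "Jorah is a knave, and Quinn is a knight" needs to be True, which holds.
Milo is a knight; "Quinn and Mira are the same type" is True, as required.
Since Mira is a knight, "at least one of the following is true: Boris is a knight; I am a knave" needs to be True, which holds.
Jorah is a knave; "Jing is a knight" is False, as required.
Quinn is a knight, and the claim "exactly four of Jing, Boris, Milo, Mira, Jorah, and Quinn are knights" is indeed True.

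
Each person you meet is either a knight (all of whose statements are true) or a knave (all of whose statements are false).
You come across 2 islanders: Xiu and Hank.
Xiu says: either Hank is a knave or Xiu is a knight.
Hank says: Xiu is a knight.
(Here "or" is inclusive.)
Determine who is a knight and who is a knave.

Xiu is a knight and Hank is a knight.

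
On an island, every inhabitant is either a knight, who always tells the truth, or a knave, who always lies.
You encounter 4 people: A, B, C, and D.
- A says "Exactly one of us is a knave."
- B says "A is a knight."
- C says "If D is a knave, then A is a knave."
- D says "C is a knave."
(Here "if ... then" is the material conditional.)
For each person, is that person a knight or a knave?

A is a knave, B is a knave, C is a knight, and D is a knave.

Suppose A is a knight. Then A's statement "exactly one of us is a knave" would have to be true. Checking the 8 ways to assign the others, none is consistent with every speaker.
(For instance, with B=knave, C=knight, D=knave, A's claim "exactly one of us is a knave" comes out false where it would need to be true.)
So A must be a knave, making "exactly one of us is a knave" false. Taking A=knave, B=knave, C=knight, D=knave, each remaining statement checks out:
  B (knave): "A is a knight" — false. ✓
  C (knight): "if D is a knave, then A is a knave" — true. ✓
  D (knave): "C is a knave" — false. ✓
This is the unique consistent assignment.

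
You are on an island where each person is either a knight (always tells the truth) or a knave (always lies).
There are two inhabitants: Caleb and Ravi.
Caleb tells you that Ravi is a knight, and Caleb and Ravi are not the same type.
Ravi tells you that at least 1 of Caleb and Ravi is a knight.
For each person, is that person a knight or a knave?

Caleb is a knave, and the claim "Ravi is a knight, and Caleb and Ravi are not the same type" is indeed false.
Since Ravi is a knave, "at least 1 of Caleb and Ravi is a knight" needs to be false, which holds.

Caleb is a knave and Ravi is a knave.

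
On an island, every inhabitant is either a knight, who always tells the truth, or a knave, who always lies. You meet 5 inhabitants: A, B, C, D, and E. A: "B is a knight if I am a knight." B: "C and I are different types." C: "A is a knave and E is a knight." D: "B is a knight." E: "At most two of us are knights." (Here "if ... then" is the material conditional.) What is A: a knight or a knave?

A is a knight.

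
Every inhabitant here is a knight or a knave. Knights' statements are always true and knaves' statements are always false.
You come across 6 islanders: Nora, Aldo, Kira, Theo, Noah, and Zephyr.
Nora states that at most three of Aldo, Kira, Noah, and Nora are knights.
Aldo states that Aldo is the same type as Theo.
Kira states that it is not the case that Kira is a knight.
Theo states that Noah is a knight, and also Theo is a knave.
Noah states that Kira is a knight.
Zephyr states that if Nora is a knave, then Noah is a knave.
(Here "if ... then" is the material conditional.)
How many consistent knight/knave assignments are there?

0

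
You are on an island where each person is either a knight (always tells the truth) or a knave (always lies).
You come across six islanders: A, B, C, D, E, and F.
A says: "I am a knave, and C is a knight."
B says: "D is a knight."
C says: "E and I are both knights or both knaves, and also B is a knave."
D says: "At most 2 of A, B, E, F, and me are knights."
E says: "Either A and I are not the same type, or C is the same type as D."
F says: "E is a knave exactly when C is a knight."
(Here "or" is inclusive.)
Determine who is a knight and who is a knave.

A is a knave, B is a knight, C is a knave, D is a knight, E is a knave, and F is a knave.

A is a knave, and the claim "I am a knave, and C is a knight" is indeed False.
Since B is a knight, "D is a knight" needs to be true, which holds.
C is a knave, so "E and I are both knights or both knaves, and also B is a knave" must be False — and it is.
As a knight, D's statement "at most 2 of A, B, E, F, and me are knights" should be true; it is.
As a knave, E's statement "either A and I are not the same type, or C is the same type as D" should be False; it is.
F is a knave, so "E is a knave exactly when C is a knight" must be False — and it is.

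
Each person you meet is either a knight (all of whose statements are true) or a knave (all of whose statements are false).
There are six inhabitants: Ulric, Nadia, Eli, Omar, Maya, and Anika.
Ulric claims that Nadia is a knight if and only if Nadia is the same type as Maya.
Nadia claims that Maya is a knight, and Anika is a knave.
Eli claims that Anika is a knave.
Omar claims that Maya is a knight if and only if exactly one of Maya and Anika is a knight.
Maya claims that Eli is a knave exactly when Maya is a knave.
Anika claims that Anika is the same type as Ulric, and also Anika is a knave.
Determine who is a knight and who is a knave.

Knights: Ulric, Nadia, Eli, Omar, and Maya. Knaves: Anika.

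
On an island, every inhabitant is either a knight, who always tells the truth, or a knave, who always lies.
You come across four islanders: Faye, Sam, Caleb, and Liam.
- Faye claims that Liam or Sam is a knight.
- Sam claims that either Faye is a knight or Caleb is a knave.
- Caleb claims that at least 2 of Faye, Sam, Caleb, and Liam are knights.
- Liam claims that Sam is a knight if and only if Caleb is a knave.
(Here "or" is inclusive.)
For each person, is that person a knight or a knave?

Faye is a knight, Sam is a knight, Caleb is a knight, and Liam is a knave.

As a knight, Faye's statement "Liam or Sam is a knight" should be true; it is.
Since Sam is a knight, "either Faye is a knight or Caleb is a knave" needs to be true, which holds.
Caleb (knight): "at least 2 of Faye, Sam, Caleb, and Liam are knights" — true. ✓
Since Liam is a knave, "Sam is a knight if and only if Caleb is a knave" needs to be false, which holds.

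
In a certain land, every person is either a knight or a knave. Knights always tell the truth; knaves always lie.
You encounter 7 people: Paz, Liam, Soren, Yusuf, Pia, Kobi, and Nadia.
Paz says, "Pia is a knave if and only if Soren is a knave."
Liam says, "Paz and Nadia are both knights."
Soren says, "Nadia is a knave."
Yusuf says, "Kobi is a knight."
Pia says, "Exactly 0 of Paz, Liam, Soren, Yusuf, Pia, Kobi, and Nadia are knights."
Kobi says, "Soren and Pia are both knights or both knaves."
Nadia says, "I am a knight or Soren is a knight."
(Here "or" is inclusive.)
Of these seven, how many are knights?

5

The unique consistent assignment is Paz=knight, Liam=knight, Soren=knave, Yusuf=knight, Pia=knave, Kobi=knight, Nadia=knight.
That has 5 knights.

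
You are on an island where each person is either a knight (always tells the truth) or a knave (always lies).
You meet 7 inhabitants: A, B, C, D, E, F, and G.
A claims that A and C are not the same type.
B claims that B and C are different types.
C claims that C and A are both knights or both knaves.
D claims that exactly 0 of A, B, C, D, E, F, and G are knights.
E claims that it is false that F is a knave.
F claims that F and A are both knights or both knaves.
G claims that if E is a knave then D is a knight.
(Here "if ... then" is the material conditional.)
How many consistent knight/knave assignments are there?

4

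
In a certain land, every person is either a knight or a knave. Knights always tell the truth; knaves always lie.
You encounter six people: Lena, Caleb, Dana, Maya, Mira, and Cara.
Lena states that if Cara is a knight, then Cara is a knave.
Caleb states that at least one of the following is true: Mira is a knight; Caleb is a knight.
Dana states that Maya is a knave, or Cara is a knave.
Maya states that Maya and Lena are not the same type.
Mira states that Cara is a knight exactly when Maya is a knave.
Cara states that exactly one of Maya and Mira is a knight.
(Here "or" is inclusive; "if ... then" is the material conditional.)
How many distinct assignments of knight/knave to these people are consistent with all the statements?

Consistent assignments:
  Lena=knave, Caleb=knight, Dana=knight, Maya=knave, Mira=knight, Cara=knight
  Lena=knave, Caleb=knight, Dana=knave, Maya=knight, Mira=knave, Cara=knight
  Lena=knave, Caleb=knave, Dana=knave, Maya=knight, Mira=knave, Cara=knight

3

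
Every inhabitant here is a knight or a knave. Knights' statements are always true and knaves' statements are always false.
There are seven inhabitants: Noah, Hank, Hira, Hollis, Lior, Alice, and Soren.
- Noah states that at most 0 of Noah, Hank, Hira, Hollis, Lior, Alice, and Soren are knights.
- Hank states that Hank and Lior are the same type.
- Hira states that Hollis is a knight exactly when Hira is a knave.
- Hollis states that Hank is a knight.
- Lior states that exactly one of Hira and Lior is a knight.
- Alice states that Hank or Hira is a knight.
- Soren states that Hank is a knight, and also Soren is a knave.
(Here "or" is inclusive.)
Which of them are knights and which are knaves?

Noah is a knave, so "at most 0 of Noah, Hank, Hira, Hollis, Lior, Alice, and Soren are knights" must be False — and it is.
Hank is a knave, and the claim "Hank and Lior are the same type" is indeed False.
As a knave, Hira's statement "Hollis is a knight exactly when Hira is a knave" should be False; it is.
Hollis (knave): "Hank is a knight" — False. ✓
Lior (knight): "exactly one of Hira and Lior is a knight" — true. ✓
Since Alice is a knave, "Hank or Hira is a knight" needs to be False, which holds.
Soren is a knave; "Hank is a knight, and also Soren is a knave" is False, as required.

Noah is a knave, Hank is a knave, Hira is a knave, Hollis is a knave, Lior is a knight, Alice is a knave, and Soren is a knave.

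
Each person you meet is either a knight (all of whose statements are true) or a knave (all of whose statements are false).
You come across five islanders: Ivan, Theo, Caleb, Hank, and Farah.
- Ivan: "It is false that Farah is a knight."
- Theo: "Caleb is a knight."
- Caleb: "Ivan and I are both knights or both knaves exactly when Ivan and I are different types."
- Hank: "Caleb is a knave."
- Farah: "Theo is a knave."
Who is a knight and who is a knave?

Knights: Hank and Farah. Knaves: Ivan, Theo, and Caleb.

As a knave, Ivan's statement "it is false that Farah is a knight" should be False; it is.
Theo (knave): "Caleb is a knight" — False. ✓
As a knave, Caleb's statement "Ivan and I are both knights or both knaves exactly when Ivan and I are different types" should be False; it is.
Hank (knight): "Caleb is a knave" — true. ✓
Since Farah is a knight, "Theo is a knave" needs to be true, which holds.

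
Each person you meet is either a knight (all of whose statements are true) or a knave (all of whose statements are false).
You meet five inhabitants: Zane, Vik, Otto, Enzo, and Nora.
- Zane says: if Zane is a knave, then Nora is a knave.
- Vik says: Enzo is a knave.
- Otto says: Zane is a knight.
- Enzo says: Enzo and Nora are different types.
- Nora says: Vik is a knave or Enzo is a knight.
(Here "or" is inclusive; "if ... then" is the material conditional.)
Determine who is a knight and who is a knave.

Zane is a knight, Vik is a knight, Otto is a knight, Enzo is a knave, and Nora is a knave.

Zane is a knight; "if Zane is a knave, then Nora is a knave" is true, as required.
As a knight, Vik's statement "Enzo is a knave" should be true; it is.
Otto is a knight; "Zane is a knight" is true, as required.
Since Enzo is a knave, "Enzo and Nora are different types" needs to be False, which holds.
Nora is a knave, and the claim "Vik is a knave or Enzo is a knight" is indeed False.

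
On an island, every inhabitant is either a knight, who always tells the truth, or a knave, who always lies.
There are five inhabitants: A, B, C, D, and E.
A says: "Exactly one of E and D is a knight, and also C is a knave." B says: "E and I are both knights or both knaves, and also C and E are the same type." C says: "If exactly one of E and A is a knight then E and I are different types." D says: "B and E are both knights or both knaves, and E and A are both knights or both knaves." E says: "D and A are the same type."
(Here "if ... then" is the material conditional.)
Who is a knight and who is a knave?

Knights: C and D. Knaves: A, B, and E.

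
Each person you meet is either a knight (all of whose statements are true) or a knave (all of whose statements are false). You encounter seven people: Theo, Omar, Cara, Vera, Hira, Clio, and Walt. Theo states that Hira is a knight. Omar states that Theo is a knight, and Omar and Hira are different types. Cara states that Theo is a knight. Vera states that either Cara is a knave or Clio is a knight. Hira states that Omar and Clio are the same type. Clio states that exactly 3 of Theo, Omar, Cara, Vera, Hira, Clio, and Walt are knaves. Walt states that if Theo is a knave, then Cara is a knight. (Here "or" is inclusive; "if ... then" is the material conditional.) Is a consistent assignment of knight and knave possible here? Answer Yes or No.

No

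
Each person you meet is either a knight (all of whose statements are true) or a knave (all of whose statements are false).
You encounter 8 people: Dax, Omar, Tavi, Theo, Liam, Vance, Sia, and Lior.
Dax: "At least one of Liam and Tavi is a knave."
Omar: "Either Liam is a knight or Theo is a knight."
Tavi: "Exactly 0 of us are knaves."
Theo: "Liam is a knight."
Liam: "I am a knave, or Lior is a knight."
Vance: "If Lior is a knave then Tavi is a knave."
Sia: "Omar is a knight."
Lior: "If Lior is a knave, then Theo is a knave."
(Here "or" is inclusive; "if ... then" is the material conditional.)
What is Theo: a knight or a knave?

Theo is a knight.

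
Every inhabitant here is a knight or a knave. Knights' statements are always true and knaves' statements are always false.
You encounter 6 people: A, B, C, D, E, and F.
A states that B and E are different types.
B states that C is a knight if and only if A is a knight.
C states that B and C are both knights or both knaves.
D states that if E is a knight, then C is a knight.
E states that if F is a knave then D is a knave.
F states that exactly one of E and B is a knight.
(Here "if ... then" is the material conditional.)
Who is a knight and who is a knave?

A is a knave, and the claim "B and E are different types" is indeed false.
Since B is a knight, "C is a knight if and only if A is a knight" needs to be True, which holds.
As a knave, C's statement "B and C are both knights or both knaves" should be false; it is.
As a knave, D's statement "if E is a knight, then C is a knight" should be false; it is.
E (knight): "if F is a knave then D is a knave" — True. ✓
F is a knave, so "exactly one of E and B is a knight" must be false — and it is.

Knights: B and E. Knaves: A, C, D, and F.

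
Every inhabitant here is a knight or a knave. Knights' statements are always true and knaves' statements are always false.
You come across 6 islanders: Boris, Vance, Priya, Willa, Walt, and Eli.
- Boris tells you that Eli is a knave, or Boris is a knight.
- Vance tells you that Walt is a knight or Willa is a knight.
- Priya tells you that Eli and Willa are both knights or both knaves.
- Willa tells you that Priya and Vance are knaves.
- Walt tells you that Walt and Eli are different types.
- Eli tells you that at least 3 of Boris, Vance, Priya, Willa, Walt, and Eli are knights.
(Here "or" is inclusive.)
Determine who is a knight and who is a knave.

Boris is a knight, Vance is a knave, Priya is a knight, Willa is a knave, Walt is a knave, and Eli is a knave.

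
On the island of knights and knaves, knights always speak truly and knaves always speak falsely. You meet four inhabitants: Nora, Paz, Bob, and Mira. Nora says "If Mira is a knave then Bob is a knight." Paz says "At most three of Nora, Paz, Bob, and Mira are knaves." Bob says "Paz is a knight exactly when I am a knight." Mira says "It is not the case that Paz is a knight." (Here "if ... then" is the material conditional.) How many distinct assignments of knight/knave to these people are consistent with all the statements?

2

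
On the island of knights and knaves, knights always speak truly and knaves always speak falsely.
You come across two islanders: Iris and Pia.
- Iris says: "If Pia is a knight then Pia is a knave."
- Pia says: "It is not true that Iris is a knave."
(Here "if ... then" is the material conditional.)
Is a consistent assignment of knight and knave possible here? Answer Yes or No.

No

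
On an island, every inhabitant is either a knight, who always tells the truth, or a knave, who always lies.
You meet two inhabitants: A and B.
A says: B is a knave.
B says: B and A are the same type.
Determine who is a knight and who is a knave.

A is a knight and B is a knave.

A is a knight, and the claim "B is a knave" is indeed True.
B is a knave, and the claim "B and A are the same type" is indeed false.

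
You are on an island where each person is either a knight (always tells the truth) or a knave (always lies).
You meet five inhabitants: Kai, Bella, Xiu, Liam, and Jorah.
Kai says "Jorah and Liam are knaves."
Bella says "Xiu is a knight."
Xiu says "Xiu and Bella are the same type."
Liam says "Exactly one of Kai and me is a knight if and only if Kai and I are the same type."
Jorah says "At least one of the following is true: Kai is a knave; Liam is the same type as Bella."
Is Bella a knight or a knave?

Bella is a knight.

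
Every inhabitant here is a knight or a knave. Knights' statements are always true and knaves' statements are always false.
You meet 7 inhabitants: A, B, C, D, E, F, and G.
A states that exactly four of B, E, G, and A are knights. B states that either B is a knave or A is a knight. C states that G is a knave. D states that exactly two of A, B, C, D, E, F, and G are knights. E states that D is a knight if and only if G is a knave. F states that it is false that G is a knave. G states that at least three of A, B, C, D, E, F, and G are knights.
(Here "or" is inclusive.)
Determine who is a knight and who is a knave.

A is a knight, B is a knight, C is a knave, D is a knave, E is a knight, F is a knight, and G is a knight.

As a knight, A's statement "exactly four of B, E, G, and A are knights" should be true; it is.
B is a knight, and the claim "either B is a knave or A is a knight" is indeed true.
C (knave): "G is a knave" — false. ✓
As a knave, D's statement "exactly two of A, B, C, D, E, F, and G are knights" should be false; it is.
E is a knight; "D is a knight if and only if G is a knave" is true, as required.
F is a knight; "it is false that G is a knave" is true, as required.
As a knight, G's statement "at least three of A, B, C, D, E, F, and G are knights" should be true; it is.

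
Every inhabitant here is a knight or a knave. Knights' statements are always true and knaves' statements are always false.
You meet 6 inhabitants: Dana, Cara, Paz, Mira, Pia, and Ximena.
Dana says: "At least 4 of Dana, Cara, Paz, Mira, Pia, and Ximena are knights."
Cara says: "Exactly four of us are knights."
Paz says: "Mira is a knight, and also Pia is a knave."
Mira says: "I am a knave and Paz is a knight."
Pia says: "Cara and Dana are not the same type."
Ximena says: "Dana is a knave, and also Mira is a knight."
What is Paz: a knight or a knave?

Paz is a knave.

Consistent assignments: {Dana=knave, Cara=knave, Paz=knave, Mira=knave, Pia=knave, Ximena=knave}
In every consistent assignment, Paz is a knave.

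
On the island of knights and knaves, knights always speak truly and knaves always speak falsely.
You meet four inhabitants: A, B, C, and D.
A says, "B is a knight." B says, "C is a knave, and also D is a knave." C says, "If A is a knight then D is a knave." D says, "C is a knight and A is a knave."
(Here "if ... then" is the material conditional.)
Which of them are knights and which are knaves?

Knights: C and D. Knaves: A and B.

Suppose A is a knight. Then A's statement "B is a knight" would have to be true. Checking the 8 ways to assign the others, none is consistent with every speaker.
(For instance, with B=knave, C=knight, D=knight, A's claim "B is a knight" comes out false where it would need to be true.)
So A must be a knave, making "B is a knight" false. Taking A=knave, B=knave, C=knight, D=knight, each remaining statement checks out:
  B (knave): "C is a knave, and also D is a knave" — false. ✓
  C (knight): "if A is a knight then D is a knave" — true. ✓
  D (knight): "C is a knight and A is a knave" — true. ✓
This is the unique consistent assignment.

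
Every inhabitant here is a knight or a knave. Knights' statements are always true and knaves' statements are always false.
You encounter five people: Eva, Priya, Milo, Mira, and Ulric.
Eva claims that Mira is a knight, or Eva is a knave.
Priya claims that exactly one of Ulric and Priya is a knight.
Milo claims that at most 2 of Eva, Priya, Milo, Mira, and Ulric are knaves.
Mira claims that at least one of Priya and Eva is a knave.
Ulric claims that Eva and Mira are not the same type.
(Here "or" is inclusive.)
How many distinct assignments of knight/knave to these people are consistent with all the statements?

2

Consistent assignments:
  Eva=knight, Priya=knave, Milo=knight, Mira=knight, Ulric=knave
  Eva=knight, Priya=knave, Milo=knave, Mira=knight, Ulric=knave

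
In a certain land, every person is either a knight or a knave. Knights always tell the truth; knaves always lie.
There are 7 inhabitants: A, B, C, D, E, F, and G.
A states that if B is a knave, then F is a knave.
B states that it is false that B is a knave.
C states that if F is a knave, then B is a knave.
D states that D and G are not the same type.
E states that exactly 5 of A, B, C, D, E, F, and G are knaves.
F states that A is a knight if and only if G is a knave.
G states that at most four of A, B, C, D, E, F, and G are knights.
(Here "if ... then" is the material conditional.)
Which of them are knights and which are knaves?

A is a knight, B is a knight, C is a knight, D is a knight, E is a knave, F is a knight, and G is a knave.

Since A is a knight, "if B is a knave, then F is a knave" needs to be true, which holds.
B (knight): "it is false that B is a knave" — true. ✓
As a knight, C's statement "if F is a knave, then B is a knave" should be true; it is.
D is a knight, so "D and G are not the same type" must be true — and it is.
E is a knave, so "exactly 5 of A, B, C, D, E, F, and G are knaves" must be False — and it is.
F is a knight; "A is a knight if and only if G is a knave" is true, as required.
Since G is a knave, "at most four of A, B, C, D, E, F, and G are knights" needs to be False, which holds.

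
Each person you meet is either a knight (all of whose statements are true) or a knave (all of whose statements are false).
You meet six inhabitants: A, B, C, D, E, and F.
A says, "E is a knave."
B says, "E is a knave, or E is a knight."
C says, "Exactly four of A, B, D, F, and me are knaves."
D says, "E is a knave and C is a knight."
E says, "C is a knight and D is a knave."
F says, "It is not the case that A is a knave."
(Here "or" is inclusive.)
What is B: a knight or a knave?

Consistent assignments: {A=knight, B=knight, C=knave, D=knave, E=knave, F=knight}
In every consistent assignment, B is a knight.

B is a knight.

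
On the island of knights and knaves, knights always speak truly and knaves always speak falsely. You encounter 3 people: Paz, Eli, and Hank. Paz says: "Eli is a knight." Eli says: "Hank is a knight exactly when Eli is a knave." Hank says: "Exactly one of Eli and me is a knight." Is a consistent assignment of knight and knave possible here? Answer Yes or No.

Yes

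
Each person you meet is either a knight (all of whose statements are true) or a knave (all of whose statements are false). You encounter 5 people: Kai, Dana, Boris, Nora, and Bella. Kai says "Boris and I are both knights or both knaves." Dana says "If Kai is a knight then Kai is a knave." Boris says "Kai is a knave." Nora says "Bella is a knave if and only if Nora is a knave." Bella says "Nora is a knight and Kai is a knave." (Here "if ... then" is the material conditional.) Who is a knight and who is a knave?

Suppose Kai is a knight. Then Kai's statement "Boris and I are both knights or both knaves" would have to be true. Checking the 16 ways to assign the others, none is consistent with every speaker.
(For instance, with Dana=knight, Boris=knight, Nora=knight, Bella=knight, Dana's claim "if Kai is a knight then Kai is a knave" comes out false where it would need to be true.)
So Kai must be a knave, making "Boris and I are both knights or both knaves" false. Taking Kai=knave, Dana=knight, Boris=knight, Nora=knight, Bella=knight, each remaining statement checks out:
  Dana (knight): "if Kai is a knight then Kai is a knave" — true. ✓
  Boris (knight): "Kai is a knave" — true. ✓
  Nora (knight): "Bella is a knave if and only if Nora is a knave" — true. ✓
  Bella (knight): "Nora is a knight and Kai is a knave" — true. ✓
This is the unique consistent assignment.

Knights: Dana, Boris, Nora, and Bella. Knaves: Kai.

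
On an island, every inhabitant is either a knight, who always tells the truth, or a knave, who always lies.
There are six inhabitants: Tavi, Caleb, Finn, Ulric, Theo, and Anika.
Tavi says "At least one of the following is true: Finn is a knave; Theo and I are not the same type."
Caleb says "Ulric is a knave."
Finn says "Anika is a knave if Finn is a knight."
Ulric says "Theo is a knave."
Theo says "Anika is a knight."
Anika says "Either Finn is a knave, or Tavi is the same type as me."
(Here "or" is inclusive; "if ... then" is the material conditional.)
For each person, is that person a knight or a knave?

Tavi is a knight, Caleb is a knave, Finn is a knight, Ulric is a knight, Theo is a knave, and Anika is a knave.

Since Tavi is a knight, "at least one of the following is true: Finn is a knave; Theo and I are not the same type" needs to be True, which holds.
Caleb is a knave, and the claim "Ulric is a knave" is indeed False.
Finn is a knight; "Anika is a knave if Finn is a knight" is True, as required.
Ulric is a knight; "Theo is a knave" is True, as required.
As a knave, Theo's statement "Anika is a knight" should be False; it is.
Anika is a knave, and the claim "either Finn is a knave, or Tavi is the same type as me" is indeed False.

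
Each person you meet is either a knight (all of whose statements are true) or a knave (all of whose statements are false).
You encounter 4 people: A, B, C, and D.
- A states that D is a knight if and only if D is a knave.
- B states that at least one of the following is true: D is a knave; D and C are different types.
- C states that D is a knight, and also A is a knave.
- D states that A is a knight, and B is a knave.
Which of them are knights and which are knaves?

A is a knave, B is a knight, C is a knave, and D is a knave.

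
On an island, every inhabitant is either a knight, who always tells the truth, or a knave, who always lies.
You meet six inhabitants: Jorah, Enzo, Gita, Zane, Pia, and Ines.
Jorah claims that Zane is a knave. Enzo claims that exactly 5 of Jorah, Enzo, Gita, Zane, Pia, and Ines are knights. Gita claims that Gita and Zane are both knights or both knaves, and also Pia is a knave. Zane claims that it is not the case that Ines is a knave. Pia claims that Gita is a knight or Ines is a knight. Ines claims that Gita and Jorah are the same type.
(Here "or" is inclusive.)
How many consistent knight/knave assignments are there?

Consistent assignments:
  Jorah=knave, Enzo=knave, Gita=knave, Zane=knight, Pia=knight, Ines=knight

1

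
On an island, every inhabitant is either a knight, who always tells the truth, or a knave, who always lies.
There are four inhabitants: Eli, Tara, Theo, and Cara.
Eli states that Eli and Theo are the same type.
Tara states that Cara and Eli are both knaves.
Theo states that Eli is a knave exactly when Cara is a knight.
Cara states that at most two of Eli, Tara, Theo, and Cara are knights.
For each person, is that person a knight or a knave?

Eli is a knave, Tara is a knave, Theo is a knight, and Cara is a knight.

Eli is a knave; "Eli and Theo are the same type" is false, as required.
Since Tara is a knave, "Cara and Eli are both knaves" needs to be false, which holds.
Theo is a knight, and the claim "Eli is a knave exactly when Cara is a knight" is indeed True.
Cara is a knight; "at most two of Eli, Tara, Theo, and Cara are knights" is True, as required.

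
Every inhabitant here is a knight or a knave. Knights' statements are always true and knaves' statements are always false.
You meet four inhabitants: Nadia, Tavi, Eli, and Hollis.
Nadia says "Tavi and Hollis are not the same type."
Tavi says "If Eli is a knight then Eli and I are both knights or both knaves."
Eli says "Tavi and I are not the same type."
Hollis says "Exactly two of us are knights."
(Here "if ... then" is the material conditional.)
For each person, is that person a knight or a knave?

Nadia is a knave, Tavi is a knave, Eli is a knight, and Hollis is a knave.

Suppose Nadia is a knight. Then Nadia's statement "Tavi and Hollis are not the same type" would have to be true. Checking the 8 ways to assign the others, none is consistent with every speaker.
(For instance, with Tavi=knave, Eli=knight, Hollis=knave, Nadia's claim "Tavi and Hollis are not the same type" comes out false where it would need to be true.)
So Nadia must be a knave, making "Tavi and Hollis are not the same type" false. Taking Nadia=knave, Tavi=knave, Eli=knight, Hollis=knave, each remaining statement checks out:
  Tavi (knave): "if Eli is a knight then Eli and I are both knights or both knaves" — false. ✓
  Eli (knight): "Tavi and I are not the same type" — true. ✓
  Hollis (knave): "exactly two of us are knights" — false. ✓
This is the unique consistent assignment.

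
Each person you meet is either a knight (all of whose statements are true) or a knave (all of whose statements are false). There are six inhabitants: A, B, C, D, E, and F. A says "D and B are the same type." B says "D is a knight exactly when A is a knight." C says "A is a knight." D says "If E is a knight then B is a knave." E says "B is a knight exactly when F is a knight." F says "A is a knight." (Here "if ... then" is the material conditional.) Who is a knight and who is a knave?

A is a knave; "D and B are the same type" is False, as required.
As a knave, B's statement "D is a knight exactly when A is a knight" should be False; it is.
C is a knave, and the claim "A is a knight" is indeed False.
D is a knight, and the claim "if E is a knight then B is a knave" is indeed True.
E is a knight, and the claim "B is a knight exactly when F is a knight" is indeed True.
F is a knave; "A is a knight" is False, as required.

A is a knave, B is a knave, C is a knave, D is a knight, E is a knight, and F is a knave.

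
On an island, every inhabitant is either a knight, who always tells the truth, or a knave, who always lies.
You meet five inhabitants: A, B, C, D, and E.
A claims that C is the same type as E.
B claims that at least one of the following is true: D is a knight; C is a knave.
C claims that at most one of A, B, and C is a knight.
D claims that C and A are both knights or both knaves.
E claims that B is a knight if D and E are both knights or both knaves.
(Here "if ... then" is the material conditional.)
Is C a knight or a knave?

C is a knight.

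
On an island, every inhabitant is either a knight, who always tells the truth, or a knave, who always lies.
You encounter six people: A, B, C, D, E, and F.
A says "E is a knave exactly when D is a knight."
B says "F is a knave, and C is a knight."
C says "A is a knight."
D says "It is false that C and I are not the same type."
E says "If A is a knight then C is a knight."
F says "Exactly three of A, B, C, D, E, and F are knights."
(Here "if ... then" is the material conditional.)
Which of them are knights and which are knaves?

A is a knight, B is a knight, C is a knight, D is a knave, E is a knight, and F is a knave.

A is a knight, and the claim "E is a knave exactly when D is a knight" is indeed true.
B (knight): "F is a knave, and C is a knight" — true. ✓
C is a knight, and the claim "A is a knight" is indeed true.
As a knave, D's statement "it is false that C and I are not the same type" should be False; it is.
E (knight): "if A is a knight then C is a knight" — true. ✓
Since F is a knave, "exactly three of A, B, C, D, E, and F are knights" needs to be False, which holds.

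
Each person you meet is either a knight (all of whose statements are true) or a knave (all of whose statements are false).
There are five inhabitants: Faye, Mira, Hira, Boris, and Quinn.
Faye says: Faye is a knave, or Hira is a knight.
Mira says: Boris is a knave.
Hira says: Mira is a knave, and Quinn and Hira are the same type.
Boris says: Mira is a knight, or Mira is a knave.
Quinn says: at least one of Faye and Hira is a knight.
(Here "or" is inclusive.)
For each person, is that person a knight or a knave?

Faye is a knight, Mira is a knave, Hira is a knight, Boris is a knight, and Quinn is a knight.

Faye is a knight, so "Faye is a knave, or Hira is a knight" must be True — and it is.
As a knave, Mira's statement "Boris is a knave" should be false; it is.
Hira (knight): "Mira is a knave, and Quinn and Hira are the same type" — True. ✓
Since Boris is a knight, "Mira is a knight, or Mira is a knave" needs to be True, which holds.
Quinn is a knight, and the claim "at least one of Faye and Hira is a knight" is indeed True.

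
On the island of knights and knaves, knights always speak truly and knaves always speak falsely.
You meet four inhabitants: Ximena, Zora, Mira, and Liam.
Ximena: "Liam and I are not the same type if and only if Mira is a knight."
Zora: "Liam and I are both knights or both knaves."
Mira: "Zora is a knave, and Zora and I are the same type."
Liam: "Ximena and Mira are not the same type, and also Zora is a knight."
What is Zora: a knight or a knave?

Zora is a knight.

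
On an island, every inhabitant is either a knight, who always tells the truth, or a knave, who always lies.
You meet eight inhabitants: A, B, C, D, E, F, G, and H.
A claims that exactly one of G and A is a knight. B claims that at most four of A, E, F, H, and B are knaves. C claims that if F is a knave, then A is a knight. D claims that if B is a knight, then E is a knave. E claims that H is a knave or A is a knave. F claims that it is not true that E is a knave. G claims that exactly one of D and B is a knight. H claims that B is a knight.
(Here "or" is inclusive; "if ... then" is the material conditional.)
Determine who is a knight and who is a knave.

A is a knight, B is a knight, C is a knight, D is a knight, E is a knave, F is a knave, G is a knave, and H is a knight.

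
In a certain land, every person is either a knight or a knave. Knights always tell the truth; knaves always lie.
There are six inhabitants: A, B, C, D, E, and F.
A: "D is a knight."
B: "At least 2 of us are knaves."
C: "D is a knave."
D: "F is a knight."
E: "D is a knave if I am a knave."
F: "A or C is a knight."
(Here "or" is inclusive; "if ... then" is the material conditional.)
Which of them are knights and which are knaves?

Since A is a knight, "D is a knight" needs to be true, which holds.
B is a knight; "at least 2 of us are knaves" is true, as required.
C is a knave, so "D is a knave" must be False — and it is.
Since D is a knight, "F is a knight" needs to be true, which holds.
Since E is a knave, "D is a knave if I am a knave" needs to be False, which holds.
As a knight, F's statement "A or C is a knight" should be true; it is.

Knights: A, B, D, and F. Knaves: C and E.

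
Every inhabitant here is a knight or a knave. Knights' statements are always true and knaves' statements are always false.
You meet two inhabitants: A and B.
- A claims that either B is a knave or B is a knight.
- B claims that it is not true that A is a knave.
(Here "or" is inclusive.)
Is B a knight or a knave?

B is a knight.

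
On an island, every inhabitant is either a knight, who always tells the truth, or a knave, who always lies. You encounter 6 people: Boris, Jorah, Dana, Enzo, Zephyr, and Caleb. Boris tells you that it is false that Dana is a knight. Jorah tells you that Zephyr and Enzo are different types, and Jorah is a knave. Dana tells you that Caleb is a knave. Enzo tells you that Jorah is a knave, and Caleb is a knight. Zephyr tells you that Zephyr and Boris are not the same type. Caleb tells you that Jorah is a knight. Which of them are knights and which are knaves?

Knights: Dana. Knaves: Boris, Jorah, Enzo, Zephyr, and Caleb.

Since Boris is a knave, "it is false that Dana is a knight" needs to be False, which holds.
As a knave, Jorah's statement "Zephyr and Enzo are different types, and Jorah is a knave" should be False; it is.
Dana is a knight, so "Caleb is a knave" must be True — and it is.
Enzo is a knave; "Jorah is a knave, and Caleb is a knight" is False, as required.
Zephyr is a knave, so "Zephyr and Boris are not the same type" must be False — and it is.
Caleb is a knave, so "Jorah is a knight" must be False — and it is.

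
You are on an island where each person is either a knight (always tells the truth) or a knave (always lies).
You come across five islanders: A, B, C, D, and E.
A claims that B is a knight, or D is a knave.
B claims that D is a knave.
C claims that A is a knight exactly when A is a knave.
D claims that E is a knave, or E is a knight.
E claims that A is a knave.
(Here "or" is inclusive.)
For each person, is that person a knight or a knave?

A is a knave, and the claim "B is a knight, or D is a knave" is indeed false.
As a knave, B's statement "D is a knave" should be false; it is.
C is a knave, so "A is a knight exactly when A is a knave" must be false — and it is.
D is a knight, and the claim "E is a knave, or E is a knight" is indeed True.
E is a knight, so "A is a knave" must be True — and it is.

A is a knave, B is a knave, C is a knave, D is a knight, and E is a knight.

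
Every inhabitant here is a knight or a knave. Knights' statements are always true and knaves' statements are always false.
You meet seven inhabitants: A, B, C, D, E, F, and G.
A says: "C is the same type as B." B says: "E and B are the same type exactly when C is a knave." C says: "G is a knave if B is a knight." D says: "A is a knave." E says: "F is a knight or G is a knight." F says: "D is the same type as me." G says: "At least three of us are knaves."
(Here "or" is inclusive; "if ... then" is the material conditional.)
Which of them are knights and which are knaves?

A is a knave, B is a knight, C is a knave, D is a knight, E is a knight, F is a knave, and G is a knight.

A is a knave, and the claim "C is the same type as B" is indeed False.
B is a knight, so "E and B are the same type exactly when C is a knave" must be true — and it is.
C is a knave, so "G is a knave if B is a knight" must be False — and it is.
D (knight): "A is a knave" — true. ✓
Since E is a knight, "F is a knight or G is a knight" needs to be true, which holds.
As a knave, F's statement "D is the same type as me" should be False; it is.
G is a knight, so "at least three of us are knaves" must be true — and it is.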